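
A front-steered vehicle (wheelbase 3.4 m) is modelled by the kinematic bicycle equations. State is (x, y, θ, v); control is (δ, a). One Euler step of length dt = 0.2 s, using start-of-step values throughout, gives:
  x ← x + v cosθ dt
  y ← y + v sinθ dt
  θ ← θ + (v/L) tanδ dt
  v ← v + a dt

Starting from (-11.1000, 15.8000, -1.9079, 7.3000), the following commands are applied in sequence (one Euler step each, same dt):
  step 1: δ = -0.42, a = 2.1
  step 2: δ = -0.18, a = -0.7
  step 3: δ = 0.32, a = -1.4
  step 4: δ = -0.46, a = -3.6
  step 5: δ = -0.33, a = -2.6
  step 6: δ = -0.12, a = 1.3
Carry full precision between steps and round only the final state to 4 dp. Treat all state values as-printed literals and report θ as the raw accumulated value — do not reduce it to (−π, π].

after step 1 (δ=-0.42, a=2.1): (-11.582903, 14.422174, -2.099664, 7.720000)
after step 2 (δ=-0.18, a=-0.7): (-12.361936, 13.089116, -2.182299, 7.580000)
after step 3 (δ=0.32, a=-1.4): (-13.232270, 11.847836, -2.034538, 7.300000)
after step 4 (δ=-0.46, a=-3.6): (-13.885325, 10.542034, -2.247290, 6.580000)
after step 5 (δ=-0.33, a=-2.6): (-14.709223, 9.515853, -2.379867, 6.060000)
after step 6 (δ=-0.12, a=1.3): (-15.586283, 8.679366, -2.422850, 6.320000)

(-15.5863, 8.6794, -2.4229, 6.3200)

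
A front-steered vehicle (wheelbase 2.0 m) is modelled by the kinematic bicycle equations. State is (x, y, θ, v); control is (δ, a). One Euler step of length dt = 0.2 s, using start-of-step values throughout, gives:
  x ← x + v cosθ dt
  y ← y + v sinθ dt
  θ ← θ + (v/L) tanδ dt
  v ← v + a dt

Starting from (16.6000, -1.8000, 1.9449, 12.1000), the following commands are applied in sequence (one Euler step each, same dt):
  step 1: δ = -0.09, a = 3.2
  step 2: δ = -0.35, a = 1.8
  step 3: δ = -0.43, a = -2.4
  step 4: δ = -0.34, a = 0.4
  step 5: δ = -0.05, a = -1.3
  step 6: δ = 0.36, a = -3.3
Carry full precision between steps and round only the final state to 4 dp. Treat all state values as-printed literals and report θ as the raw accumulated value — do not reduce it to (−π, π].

(22.1944, 8.6829, 0.7281, 11.7800)

after step 1 (δ=-0.09, a=3.2): (15.715639, 0.452622, 1.835705, 12.740000)
after step 2 (δ=-0.35, a=1.8): (15.048519, 2.911739, 1.370659, 13.100000)
after step 3 (δ=-0.43, a=-2.4): (15.569386, 5.479441, 0.769865, 12.620000)
after step 4 (δ=-0.34, a=0.4): (17.381629, 7.236242, 0.323449, 12.700000)
after step 5 (δ=-0.05, a=-1.3): (19.789917, 8.043553, 0.259896, 12.440000)
after step 6 (δ=0.36, a=-3.3): (22.194362, 8.682920, 0.728141, 11.780000)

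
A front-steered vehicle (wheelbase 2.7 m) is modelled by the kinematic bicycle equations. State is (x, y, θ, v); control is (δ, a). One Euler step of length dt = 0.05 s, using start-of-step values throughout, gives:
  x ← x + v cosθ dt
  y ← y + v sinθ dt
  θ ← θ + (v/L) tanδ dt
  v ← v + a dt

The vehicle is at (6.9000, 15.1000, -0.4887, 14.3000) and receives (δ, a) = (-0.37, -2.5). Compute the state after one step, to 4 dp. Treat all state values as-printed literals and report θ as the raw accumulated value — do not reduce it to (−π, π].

(7.5313, 14.7643, -0.5914, 14.1750)

x' = 6.9000 + 14.3000·cos(-0.4887)·0.05 = 7.5313
y' = 15.1000 + 14.3000·sin(-0.4887)·0.05 = 14.7643
θ' = -0.4887 + (14.3000/2.7)·tan(-0.37)·0.05 = -0.5914
v' = 14.3000 − 2.5000·0.05 = 14.1750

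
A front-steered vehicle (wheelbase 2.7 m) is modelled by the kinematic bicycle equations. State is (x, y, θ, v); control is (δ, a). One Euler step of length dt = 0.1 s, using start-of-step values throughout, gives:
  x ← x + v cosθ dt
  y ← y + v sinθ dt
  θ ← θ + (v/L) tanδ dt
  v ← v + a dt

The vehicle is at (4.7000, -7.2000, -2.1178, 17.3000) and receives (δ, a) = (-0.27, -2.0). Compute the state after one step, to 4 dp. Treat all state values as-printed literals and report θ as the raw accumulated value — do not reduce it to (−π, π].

x' = 4.7000 + 17.3000·cos(-2.1178)·0.1 = 3.8002
y' = -7.2000 + 17.3000·sin(-2.1178)·0.1 = -8.6776
θ' = -2.1178 + (17.3000/2.7)·tan(-0.27)·0.1 = -2.2951
v' = 17.3000 − 2.0000·0.1 = 17.1000

(3.8002, -8.6776, -2.2951, 17.1000)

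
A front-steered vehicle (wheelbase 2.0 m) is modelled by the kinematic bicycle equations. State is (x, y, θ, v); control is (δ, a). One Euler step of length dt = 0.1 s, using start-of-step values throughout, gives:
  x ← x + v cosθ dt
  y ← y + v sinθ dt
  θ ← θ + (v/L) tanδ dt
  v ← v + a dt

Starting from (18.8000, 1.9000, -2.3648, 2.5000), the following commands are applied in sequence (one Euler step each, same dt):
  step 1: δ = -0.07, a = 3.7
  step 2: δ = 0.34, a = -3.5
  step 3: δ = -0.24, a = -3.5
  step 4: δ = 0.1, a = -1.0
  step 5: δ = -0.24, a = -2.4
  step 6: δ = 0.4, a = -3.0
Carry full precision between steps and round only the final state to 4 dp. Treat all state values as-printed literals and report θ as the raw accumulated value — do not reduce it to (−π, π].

(17.8148, 0.9113, -2.3294, 1.5300)

after step 1 (δ=-0.07, a=3.7): (18.621709, 1.724751, -2.373564, 2.870000)
after step 2 (δ=0.34, a=-3.5): (18.415275, 1.525367, -2.322803, 2.520000)
after step 3 (δ=-0.24, a=-3.5): (18.243132, 1.341326, -2.353637, 2.170000)
after step 4 (δ=0.1, a=-1.0): (18.090083, 1.187492, -2.342751, 2.070000)
after step 5 (δ=-0.24, a=-2.4): (17.945693, 1.039167, -2.368079, 1.830000)
after step 6 (δ=0.4, a=-3.0): (17.814763, 0.911313, -2.329394, 1.530000)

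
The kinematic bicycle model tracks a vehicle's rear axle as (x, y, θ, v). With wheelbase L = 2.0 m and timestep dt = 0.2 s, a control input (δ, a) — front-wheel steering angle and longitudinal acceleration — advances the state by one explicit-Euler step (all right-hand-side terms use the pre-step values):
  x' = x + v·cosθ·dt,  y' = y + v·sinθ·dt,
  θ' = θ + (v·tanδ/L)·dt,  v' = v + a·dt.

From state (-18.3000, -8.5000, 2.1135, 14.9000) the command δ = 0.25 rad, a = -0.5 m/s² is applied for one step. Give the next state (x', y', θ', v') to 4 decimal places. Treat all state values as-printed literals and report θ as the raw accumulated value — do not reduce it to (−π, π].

(-19.8390, -5.9482, 2.4940, 14.8000)

x' = -18.3000 + 14.9000·cos(2.1135)·0.2 = -19.8390
y' = -8.5000 + 14.9000·sin(2.1135)·0.2 = -5.9482
θ' = 2.1135 + (14.9000/2.0)·tan(0.25)·0.2 = 2.4940
v' = 14.9000 − 0.5000·0.2 = 14.8000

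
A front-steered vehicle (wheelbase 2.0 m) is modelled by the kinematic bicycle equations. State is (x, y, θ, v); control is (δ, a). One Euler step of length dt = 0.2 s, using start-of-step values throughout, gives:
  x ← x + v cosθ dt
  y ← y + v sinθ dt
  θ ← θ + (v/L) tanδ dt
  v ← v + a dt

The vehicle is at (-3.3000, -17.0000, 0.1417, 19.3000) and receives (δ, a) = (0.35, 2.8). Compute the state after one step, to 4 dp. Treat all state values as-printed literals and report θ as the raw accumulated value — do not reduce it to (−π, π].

(0.5213, -16.4549, 0.8462, 19.8600)

x' = -3.3000 + 19.3000·cos(0.1417)·0.2 = 0.5213
y' = -17.0000 + 19.3000·sin(0.1417)·0.2 = -16.4549
θ' = 0.1417 + (19.3000/2.0)·tan(0.35)·0.2 = 0.8462
v' = 19.3000 + 2.8000·0.2 = 19.8600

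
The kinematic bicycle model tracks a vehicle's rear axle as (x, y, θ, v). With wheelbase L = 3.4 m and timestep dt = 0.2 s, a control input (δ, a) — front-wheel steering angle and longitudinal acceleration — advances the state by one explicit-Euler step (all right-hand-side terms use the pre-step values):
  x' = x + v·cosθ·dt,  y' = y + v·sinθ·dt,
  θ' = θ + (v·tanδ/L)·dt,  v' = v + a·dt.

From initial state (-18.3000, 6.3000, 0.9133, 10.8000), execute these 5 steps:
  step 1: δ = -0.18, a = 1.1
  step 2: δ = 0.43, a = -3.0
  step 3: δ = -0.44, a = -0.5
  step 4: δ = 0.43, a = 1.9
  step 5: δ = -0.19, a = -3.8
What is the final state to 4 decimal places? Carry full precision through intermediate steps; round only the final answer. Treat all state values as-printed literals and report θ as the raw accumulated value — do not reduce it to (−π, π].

(-12.0582, 14.8218, 0.9638, 9.9400)

after step 1 (δ=-0.18, a=1.1): (-16.979944, 8.009694, 0.797696, 11.020000)
after step 2 (δ=0.43, a=-3.0): (-15.440763, 9.587204, 1.094990, 10.420000)
after step 3 (δ=-0.44, a=-0.5): (-14.486176, 11.439721, 0.806429, 10.320000)
after step 4 (δ=0.43, a=1.9): (-13.057723, 12.929559, 1.084839, 10.700000)
after step 5 (δ=-0.19, a=-3.8): (-12.058226, 14.821808, 0.963791, 9.940000)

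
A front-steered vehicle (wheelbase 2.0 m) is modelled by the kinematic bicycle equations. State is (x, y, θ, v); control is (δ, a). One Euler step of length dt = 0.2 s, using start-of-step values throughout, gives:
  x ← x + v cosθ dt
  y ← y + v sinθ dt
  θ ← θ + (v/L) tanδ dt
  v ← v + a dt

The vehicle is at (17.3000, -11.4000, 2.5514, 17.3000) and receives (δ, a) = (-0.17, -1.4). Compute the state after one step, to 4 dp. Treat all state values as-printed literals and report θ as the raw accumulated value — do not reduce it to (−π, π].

(14.4253, -9.4744, 2.2544, 17.0200)

x' = 17.3000 + 17.3000·cos(2.5514)·0.2 = 14.4253
y' = -11.4000 + 17.3000·sin(2.5514)·0.2 = -9.4744
θ' = 2.5514 + (17.3000/2.0)·tan(-0.17)·0.2 = 2.2544
v' = 17.3000 − 1.4000·0.2 = 17.0200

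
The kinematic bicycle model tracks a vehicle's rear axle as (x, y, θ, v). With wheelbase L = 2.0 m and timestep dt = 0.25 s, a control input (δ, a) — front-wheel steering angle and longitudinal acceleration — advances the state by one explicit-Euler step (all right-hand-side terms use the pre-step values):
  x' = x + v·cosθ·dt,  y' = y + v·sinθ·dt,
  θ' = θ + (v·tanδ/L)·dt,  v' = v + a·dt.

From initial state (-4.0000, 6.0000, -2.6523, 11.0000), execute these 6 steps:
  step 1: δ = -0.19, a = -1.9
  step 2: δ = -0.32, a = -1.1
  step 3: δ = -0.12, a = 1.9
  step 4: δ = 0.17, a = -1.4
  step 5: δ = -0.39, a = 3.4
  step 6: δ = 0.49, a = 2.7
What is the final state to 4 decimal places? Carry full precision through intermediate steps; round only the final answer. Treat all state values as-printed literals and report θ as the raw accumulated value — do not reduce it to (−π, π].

after step 1 (δ=-0.19, a=-1.9): (-6.427330, 4.707495, -2.916740, 10.525000)
after step 2 (δ=-0.32, a=-1.1): (-8.992344, 4.120824, -3.352724, 10.250000)
after step 3 (δ=-0.12, a=1.9): (-11.497942, 4.657838, -3.507216, 10.725000)
after step 4 (δ=0.17, a=-1.4): (-14.001964, 5.616470, -3.277089, 10.375000)
after step 5 (δ=-0.39, a=3.4): (-16.571941, 5.966838, -3.810176, 11.225000)
after step 6 (δ=0.49, a=2.7): (-18.774007, 7.706362, -3.061765, 11.900000)

(-18.7740, 7.7064, -3.0618, 11.9000)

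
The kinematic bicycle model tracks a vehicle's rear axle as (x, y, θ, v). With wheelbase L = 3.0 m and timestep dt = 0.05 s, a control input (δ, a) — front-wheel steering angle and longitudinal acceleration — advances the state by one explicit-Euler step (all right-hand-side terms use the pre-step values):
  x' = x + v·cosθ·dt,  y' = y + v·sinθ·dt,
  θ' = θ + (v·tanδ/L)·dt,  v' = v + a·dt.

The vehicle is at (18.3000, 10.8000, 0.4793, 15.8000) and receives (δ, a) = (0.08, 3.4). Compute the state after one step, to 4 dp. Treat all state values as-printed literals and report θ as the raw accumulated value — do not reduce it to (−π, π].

(19.0010, 11.1643, 0.5004, 15.9700)

x' = 18.3000 + 15.8000·cos(0.4793)·0.05 = 19.0010
y' = 10.8000 + 15.8000·sin(0.4793)·0.05 = 11.1643
θ' = 0.4793 + (15.8000/3.0)·tan(0.08)·0.05 = 0.5004
v' = 15.8000 + 3.4000·0.05 = 15.9700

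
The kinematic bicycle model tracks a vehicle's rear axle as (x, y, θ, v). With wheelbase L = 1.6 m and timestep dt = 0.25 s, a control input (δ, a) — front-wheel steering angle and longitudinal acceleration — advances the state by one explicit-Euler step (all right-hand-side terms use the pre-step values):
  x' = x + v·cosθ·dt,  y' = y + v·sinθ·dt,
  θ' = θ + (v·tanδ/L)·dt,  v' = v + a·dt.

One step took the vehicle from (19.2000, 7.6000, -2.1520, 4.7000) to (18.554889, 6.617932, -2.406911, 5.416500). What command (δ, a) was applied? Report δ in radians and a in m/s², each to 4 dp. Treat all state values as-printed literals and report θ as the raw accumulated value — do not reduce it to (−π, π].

δ = -0.3341, a = 2.8660

a = (v'−v)/dt = (0.716500)/0.25 = 2.8660
Δθ = θ'−θ = -0.254911;  (v·dt/L) = 4.7000·0.25/1.6 = 0.734375
tan δ = Δθ·L/(v·dt) = -0.347113  →  δ = -0.3341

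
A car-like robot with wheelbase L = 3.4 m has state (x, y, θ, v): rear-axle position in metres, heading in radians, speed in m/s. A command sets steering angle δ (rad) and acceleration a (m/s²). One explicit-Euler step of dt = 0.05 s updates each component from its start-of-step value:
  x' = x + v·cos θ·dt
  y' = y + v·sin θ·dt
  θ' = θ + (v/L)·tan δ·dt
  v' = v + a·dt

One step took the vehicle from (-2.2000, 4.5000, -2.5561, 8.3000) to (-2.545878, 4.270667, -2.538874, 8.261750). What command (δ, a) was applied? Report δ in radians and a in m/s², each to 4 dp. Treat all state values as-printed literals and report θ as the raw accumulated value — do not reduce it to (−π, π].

δ = 0.1402, a = -0.7650

a = (v'−v)/dt = (-0.038250)/0.05 = -0.7650
Δθ = θ'−θ = 0.017226;  (v·dt/L) = 8.3000·0.05/3.4 = 0.122059
tan δ = Δθ·L/(v·dt) = 0.141129  →  δ = 0.1402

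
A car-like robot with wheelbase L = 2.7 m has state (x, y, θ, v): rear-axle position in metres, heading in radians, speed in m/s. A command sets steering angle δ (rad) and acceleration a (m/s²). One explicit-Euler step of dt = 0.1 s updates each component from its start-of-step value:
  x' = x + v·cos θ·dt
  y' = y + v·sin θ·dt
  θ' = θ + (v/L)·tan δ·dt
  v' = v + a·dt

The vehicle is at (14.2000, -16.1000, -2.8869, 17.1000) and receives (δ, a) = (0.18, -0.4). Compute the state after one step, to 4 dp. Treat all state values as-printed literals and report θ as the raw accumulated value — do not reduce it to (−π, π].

x' = 14.2000 + 17.1000·cos(-2.8869)·0.1 = 12.5452
y' = -16.1000 + 17.1000·sin(-2.8869)·0.1 = -16.5308
θ' = -2.8869 + (17.1000/2.7)·tan(0.18)·0.1 = -2.7717
v' = 17.1000 − 0.4000·0.1 = 17.0600

(12.5452, -16.5308, -2.7717, 17.0600)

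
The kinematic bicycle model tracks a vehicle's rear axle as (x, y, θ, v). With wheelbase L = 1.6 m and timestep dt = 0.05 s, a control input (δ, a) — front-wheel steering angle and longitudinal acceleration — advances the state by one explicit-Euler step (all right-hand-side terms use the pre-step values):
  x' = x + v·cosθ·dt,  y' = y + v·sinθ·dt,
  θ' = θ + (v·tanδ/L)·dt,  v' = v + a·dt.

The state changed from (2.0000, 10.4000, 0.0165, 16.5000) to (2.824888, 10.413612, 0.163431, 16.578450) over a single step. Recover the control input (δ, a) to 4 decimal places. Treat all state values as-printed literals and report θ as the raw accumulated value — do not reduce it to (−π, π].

a = (v'−v)/dt = (0.078450)/0.05 = 1.5690
Δθ = θ'−θ = 0.146931;  (v·dt/L) = 16.5000·0.05/1.6 = 0.515625
tan δ = Δθ·L/(v·dt) = 0.284957  →  δ = 0.2776

δ = 0.2776, a = 1.5690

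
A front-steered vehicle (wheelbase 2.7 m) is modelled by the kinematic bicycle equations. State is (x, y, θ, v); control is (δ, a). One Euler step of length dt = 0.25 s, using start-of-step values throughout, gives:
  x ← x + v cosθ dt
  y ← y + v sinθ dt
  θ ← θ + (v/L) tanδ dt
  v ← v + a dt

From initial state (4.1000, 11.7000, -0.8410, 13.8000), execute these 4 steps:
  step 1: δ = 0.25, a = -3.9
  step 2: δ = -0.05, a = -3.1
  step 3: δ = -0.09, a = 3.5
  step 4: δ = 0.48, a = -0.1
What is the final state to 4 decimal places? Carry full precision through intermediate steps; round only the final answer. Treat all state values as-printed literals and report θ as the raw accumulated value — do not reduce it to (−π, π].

after step 1 (δ=0.25, a=-3.9): (6.400177, 9.128680, -0.514730, 12.825000)
after step 2 (δ=-0.05, a=-3.1): (9.190979, 7.550244, -0.574154, 12.050000)
after step 3 (δ=-0.09, a=3.5): (11.720431, 5.914080, -0.674843, 12.925000)
after step 4 (δ=0.48, a=-0.1): (14.243407, 3.895277, -0.051797, 12.900000)

(14.2434, 3.8953, -0.0518, 12.9000)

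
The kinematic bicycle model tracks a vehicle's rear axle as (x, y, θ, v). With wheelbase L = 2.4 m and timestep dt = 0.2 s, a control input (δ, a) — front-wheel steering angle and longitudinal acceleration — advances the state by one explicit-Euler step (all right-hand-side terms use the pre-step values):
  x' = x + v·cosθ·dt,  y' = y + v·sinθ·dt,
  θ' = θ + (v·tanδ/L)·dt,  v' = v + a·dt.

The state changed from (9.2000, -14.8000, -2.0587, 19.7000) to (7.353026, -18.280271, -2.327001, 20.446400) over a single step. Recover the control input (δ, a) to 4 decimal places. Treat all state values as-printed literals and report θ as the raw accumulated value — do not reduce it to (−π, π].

δ = -0.1620, a = 3.7320

a = (v'−v)/dt = (0.746400)/0.2 = 3.7320
Δθ = θ'−θ = -0.268301;  (v·dt/L) = 19.7000·0.2/2.4 = 1.641667
tan δ = Δθ·L/(v·dt) = -0.163432  →  δ = -0.1620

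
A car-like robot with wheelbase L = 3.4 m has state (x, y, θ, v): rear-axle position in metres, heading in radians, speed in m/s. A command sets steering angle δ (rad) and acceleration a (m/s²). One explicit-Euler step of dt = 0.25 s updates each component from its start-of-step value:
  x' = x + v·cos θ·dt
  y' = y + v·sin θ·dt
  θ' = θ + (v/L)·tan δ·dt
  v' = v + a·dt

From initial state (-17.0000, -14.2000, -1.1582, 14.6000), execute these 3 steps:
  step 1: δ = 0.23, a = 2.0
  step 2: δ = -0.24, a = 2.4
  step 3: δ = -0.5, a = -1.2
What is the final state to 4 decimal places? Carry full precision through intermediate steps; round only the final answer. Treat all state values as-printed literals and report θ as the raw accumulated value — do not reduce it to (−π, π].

after step 1 (δ=0.23, a=2.0): (-15.536390, -17.543702, -0.906840, 15.100000)
after step 2 (δ=-0.24, a=2.4): (-13.210094, -20.516743, -1.178548, 15.700000)
after step 3 (δ=-0.5, a=-1.2): (-11.709695, -24.143647, -1.809206, 15.400000)

(-11.7097, -24.1436, -1.8092, 15.4000)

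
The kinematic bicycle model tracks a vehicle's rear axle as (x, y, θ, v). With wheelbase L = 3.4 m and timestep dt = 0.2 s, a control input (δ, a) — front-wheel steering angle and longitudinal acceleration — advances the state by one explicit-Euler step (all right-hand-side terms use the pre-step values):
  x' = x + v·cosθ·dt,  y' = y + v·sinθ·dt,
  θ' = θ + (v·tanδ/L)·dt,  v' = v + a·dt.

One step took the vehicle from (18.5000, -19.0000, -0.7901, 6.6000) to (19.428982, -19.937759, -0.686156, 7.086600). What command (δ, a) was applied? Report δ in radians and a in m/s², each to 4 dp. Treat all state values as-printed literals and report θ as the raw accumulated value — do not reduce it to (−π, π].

δ = 0.2616, a = 2.4330

a = (v'−v)/dt = (0.486600)/0.2 = 2.4330
Δθ = θ'−θ = 0.103944;  (v·dt/L) = 6.6000·0.2/3.4 = 0.388235
tan δ = Δθ·L/(v·dt) = 0.267735  →  δ = 0.2616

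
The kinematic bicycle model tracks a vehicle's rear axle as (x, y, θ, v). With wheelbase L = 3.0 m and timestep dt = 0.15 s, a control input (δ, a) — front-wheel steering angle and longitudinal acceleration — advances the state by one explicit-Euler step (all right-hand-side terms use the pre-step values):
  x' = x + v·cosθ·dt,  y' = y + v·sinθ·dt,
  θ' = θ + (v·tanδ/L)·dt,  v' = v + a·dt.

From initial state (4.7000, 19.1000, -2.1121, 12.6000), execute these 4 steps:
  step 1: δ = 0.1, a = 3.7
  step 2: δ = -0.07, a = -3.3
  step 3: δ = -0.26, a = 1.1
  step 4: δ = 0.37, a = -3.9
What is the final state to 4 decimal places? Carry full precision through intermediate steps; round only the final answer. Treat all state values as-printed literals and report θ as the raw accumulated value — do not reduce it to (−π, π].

(0.6394, 12.6037, -2.0147, 12.2400)

after step 1 (δ=0.1, a=3.7): (3.726170, 17.480199, -2.048889, 13.155000)
after step 2 (δ=-0.07, a=-3.3): (2.818304, 15.728201, -2.095007, 12.660000)
after step 3 (δ=-0.26, a=1.1): (1.867798, 14.084200, -2.263399, 12.825000)
after step 4 (δ=0.37, a=-3.9): (0.639403, 12.603708, -2.014681, 12.240000)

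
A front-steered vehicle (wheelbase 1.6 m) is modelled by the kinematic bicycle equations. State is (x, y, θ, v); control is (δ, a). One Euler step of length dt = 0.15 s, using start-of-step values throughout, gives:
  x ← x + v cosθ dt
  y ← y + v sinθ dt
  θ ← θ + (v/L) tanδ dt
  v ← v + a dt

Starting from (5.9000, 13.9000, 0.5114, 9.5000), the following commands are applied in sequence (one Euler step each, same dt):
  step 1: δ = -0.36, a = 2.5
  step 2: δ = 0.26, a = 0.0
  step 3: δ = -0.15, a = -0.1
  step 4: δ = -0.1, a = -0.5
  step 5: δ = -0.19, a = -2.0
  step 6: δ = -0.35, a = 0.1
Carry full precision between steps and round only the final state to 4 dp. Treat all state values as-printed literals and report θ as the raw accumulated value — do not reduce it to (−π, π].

after step 1 (δ=-0.36, a=2.5): (7.142686, 14.597393, 0.176166, 9.875000)
after step 2 (δ=0.26, a=0.0): (8.601010, 14.856992, 0.422444, 9.875000)
after step 3 (δ=-0.15, a=-0.1): (9.952043, 15.464290, 0.282526, 9.860000)
after step 4 (δ=-0.1, a=-0.5): (11.372407, 15.876609, 0.189779, 9.785000)
after step 5 (δ=-0.19, a=-2.0): (12.813805, 16.153488, 0.013356, 9.485000)
after step 6 (δ=-0.35, a=0.1): (14.236428, 16.172489, -0.311235, 9.500000)

(14.2364, 16.1725, -0.3112, 9.5000)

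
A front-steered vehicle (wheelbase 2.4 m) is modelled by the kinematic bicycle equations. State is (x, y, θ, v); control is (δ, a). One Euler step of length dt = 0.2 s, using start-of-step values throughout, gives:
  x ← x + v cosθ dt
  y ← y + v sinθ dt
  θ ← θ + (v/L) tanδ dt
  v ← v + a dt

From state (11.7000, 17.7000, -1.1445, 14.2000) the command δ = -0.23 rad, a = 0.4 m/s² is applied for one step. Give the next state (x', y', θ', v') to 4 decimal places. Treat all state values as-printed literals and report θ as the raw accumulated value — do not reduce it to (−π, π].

x' = 11.7000 + 14.2000·cos(-1.1445)·0.2 = 12.8743
y' = 17.7000 + 14.2000·sin(-1.1445)·0.2 = 15.1142
θ' = -1.1445 + (14.2000/2.4)·tan(-0.23)·0.2 = -1.4216
v' = 14.2000 + 0.4000·0.2 = 14.2800

(12.8743, 15.1142, -1.4216, 14.2800)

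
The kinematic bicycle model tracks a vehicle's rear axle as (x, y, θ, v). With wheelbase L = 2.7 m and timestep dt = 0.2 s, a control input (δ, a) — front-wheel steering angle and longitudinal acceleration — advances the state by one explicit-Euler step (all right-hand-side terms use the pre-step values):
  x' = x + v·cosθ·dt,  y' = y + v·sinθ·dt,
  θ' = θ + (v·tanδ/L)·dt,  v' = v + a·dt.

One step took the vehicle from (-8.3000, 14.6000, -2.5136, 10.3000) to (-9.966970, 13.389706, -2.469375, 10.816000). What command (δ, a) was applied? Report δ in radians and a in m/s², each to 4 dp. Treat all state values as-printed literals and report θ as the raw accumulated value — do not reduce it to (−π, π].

a = (v'−v)/dt = (0.516000)/0.2 = 2.5800
Δθ = θ'−θ = 0.044225;  (v·dt/L) = 10.3000·0.2/2.7 = 0.762963
tan δ = Δθ·L/(v·dt) = 0.057965  →  δ = 0.0579

δ = 0.0579, a = 2.5800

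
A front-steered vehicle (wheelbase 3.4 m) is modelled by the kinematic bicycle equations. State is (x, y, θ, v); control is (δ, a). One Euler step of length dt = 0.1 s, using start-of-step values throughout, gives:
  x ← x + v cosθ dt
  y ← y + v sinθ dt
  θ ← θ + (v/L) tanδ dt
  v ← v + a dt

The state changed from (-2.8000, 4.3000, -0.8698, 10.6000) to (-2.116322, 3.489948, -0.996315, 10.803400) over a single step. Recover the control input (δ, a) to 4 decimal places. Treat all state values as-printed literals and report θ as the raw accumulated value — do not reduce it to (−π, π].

a = (v'−v)/dt = (0.203400)/0.1 = 2.0340
Δθ = θ'−θ = -0.126515;  (v·dt/L) = 10.6000·0.1/3.4 = 0.311765
tan δ = Δθ·L/(v·dt) = -0.405803  →  δ = -0.3855

δ = -0.3855, a = 2.0340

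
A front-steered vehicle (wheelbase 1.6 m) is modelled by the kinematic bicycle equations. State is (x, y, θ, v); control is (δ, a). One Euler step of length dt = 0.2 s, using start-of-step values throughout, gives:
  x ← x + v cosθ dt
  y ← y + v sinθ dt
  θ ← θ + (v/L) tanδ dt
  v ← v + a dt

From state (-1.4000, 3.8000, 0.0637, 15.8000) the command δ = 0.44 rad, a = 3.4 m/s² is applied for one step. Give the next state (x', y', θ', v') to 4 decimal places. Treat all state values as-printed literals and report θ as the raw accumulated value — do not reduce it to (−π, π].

(1.7536, 4.0012, 0.9935, 16.4800)

x' = -1.4000 + 15.8000·cos(0.0637)·0.2 = 1.7536
y' = 3.8000 + 15.8000·sin(0.0637)·0.2 = 4.0012
θ' = 0.0637 + (15.8000/1.6)·tan(0.44)·0.2 = 0.9935
v' = 15.8000 + 3.4000·0.2 = 16.4800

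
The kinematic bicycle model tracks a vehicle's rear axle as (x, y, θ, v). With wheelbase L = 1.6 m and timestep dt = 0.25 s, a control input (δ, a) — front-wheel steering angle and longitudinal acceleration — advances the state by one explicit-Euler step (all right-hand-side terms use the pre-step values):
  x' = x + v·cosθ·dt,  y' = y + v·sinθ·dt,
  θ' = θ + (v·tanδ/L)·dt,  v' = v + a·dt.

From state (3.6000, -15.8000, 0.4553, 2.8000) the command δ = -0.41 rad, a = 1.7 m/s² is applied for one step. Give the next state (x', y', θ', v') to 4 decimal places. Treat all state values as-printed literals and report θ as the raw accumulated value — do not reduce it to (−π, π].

x' = 3.6000 + 2.8000·cos(0.4553)·0.25 = 4.2287
y' = -15.8000 + 2.8000·sin(0.4553)·0.25 = -15.4922
θ' = 0.4553 + (2.8000/1.6)·tan(-0.41)·0.25 = 0.2651
v' = 2.8000 + 1.7000·0.25 = 3.2250

(4.2287, -15.4922, 0.2651, 3.2250)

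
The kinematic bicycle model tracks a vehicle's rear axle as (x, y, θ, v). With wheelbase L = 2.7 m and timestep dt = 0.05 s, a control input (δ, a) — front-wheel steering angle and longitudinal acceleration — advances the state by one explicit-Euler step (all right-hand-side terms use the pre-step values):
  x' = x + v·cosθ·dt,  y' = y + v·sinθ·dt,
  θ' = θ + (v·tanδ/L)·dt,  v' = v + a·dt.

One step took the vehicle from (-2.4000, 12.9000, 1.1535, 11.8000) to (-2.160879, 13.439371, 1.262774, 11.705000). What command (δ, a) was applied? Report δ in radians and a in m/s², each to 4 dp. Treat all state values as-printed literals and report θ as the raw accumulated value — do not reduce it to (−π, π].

δ = 0.4637, a = -1.9000

a = (v'−v)/dt = (-0.095000)/0.05 = -1.9000
Δθ = θ'−θ = 0.109274;  (v·dt/L) = 11.8000·0.05/2.7 = 0.218519
tan δ = Δθ·L/(v·dt) = 0.500067  →  δ = 0.4637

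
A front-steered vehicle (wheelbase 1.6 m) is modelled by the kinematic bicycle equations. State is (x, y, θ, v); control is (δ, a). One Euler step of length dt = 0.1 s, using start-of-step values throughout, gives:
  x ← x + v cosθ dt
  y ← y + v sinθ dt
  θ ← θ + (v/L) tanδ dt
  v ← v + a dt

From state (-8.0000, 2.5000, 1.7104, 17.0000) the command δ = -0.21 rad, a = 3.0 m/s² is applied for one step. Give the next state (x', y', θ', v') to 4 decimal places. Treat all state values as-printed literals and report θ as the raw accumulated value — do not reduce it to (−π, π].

(-8.2366, 4.1835, 1.4839, 17.3000)

x' = -8.0000 + 17.0000·cos(1.7104)·0.1 = -8.2366
y' = 2.5000 + 17.0000·sin(1.7104)·0.1 = 4.1835
θ' = 1.7104 + (17.0000/1.6)·tan(-0.21)·0.1 = 1.4839
v' = 17.0000 + 3.0000·0.1 = 17.3000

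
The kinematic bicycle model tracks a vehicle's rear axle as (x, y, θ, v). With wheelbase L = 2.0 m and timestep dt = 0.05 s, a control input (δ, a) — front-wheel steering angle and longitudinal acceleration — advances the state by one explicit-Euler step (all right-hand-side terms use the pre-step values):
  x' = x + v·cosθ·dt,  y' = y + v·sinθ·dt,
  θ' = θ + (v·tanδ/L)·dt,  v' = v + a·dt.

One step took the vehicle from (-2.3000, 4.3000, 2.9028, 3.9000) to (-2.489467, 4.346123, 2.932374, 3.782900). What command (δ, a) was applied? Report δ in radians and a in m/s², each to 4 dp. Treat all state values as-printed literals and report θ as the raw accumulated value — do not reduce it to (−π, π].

a = (v'−v)/dt = (-0.117100)/0.05 = -2.3420
Δθ = θ'−θ = 0.029574;  (v·dt/L) = 3.9000·0.05/2.0 = 0.097500
tan δ = Δθ·L/(v·dt) = 0.303323  →  δ = 0.2945

δ = 0.2945, a = -2.3420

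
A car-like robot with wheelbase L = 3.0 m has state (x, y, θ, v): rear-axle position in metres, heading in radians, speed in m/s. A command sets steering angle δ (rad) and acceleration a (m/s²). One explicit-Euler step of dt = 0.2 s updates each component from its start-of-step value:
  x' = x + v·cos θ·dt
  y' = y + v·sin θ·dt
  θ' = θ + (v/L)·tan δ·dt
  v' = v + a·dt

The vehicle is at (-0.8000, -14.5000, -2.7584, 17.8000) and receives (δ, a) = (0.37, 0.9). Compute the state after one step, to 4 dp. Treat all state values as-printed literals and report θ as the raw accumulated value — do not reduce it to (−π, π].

(-4.1018, -15.8310, -2.2981, 17.9800)

x' = -0.8000 + 17.8000·cos(-2.7584)·0.2 = -4.1018
y' = -14.5000 + 17.8000·sin(-2.7584)·0.2 = -15.8310
θ' = -2.7584 + (17.8000/3.0)·tan(0.37)·0.2 = -2.2981
v' = 17.8000 + 0.9000·0.2 = 17.9800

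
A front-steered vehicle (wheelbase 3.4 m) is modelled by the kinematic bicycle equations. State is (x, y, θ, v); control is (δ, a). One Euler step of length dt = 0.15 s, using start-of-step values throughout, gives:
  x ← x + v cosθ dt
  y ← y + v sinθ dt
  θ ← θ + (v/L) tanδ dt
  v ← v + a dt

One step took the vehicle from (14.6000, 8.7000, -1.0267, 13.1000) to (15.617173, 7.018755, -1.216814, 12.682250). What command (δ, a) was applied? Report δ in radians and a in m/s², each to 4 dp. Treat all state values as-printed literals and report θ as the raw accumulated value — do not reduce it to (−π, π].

δ = -0.3178, a = -2.7850

a = (v'−v)/dt = (-0.417750)/0.15 = -2.7850
Δθ = θ'−θ = -0.190114;  (v·dt/L) = 13.1000·0.15/3.4 = 0.577941
tan δ = Δθ·L/(v·dt) = -0.328950  →  δ = -0.3178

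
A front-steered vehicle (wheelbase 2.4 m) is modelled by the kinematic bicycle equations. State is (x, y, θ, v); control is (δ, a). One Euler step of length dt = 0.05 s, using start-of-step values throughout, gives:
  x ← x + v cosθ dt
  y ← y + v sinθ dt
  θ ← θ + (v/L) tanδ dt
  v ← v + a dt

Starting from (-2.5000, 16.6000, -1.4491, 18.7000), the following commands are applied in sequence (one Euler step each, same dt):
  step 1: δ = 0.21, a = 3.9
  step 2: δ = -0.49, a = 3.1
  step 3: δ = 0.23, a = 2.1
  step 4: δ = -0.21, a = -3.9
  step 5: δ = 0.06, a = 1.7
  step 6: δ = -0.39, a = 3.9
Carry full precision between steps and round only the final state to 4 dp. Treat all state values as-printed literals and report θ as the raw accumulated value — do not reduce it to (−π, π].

(-2.0879, 10.9404, -1.7075, 19.2400)

after step 1 (δ=0.21, a=3.9): (-2.386495, 15.671915, -1.366063, 18.895000)
after step 2 (δ=-0.49, a=3.1): (-2.194421, 14.746896, -1.576029, 19.050000)
after step 3 (δ=0.23, a=2.1): (-2.199406, 13.794409, -1.483104, 19.155000)
after step 4 (δ=-0.21, a=-3.9): (-2.115526, 12.840339, -1.568161, 18.960000)
after step 5 (δ=0.06, a=1.7): (-2.113027, 11.892342, -1.544432, 19.045000)
after step 6 (δ=-0.39, a=3.9): (-2.087925, 10.940423, -1.707527, 19.240000)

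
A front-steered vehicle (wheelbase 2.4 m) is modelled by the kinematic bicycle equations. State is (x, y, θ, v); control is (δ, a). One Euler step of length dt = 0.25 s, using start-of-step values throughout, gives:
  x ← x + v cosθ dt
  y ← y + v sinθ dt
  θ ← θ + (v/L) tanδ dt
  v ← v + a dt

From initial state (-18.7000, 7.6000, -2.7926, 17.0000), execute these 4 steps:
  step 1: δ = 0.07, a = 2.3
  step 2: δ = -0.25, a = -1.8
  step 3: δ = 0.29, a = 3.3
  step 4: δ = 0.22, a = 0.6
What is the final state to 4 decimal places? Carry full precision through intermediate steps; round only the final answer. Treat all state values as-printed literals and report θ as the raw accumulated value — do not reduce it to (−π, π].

after step 1 (δ=0.07, a=2.3): (-22.693800, 6.146707, -2.668439, 17.575000)
after step 2 (δ=-0.25, a=-1.8): (-26.604833, 4.144493, -3.135901, 17.125000)
after step 3 (δ=0.29, a=3.3): (-30.886014, 4.120124, -2.603576, 17.950000)
after step 4 (δ=0.22, a=0.6): (-34.739549, 1.820577, -2.185454, 18.100000)

(-34.7395, 1.8206, -2.1855, 18.1000)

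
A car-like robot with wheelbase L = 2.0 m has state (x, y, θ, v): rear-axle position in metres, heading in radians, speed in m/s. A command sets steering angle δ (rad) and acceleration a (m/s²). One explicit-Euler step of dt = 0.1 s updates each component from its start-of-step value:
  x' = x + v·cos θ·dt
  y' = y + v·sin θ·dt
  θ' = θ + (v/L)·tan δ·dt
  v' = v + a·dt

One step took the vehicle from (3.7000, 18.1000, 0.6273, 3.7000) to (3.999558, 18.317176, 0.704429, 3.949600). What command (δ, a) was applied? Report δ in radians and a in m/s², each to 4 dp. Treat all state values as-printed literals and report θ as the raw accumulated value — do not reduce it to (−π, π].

δ = 0.3950, a = 2.4960

a = (v'−v)/dt = (0.249600)/0.1 = 2.4960
Δθ = θ'−θ = 0.077129;  (v·dt/L) = 3.7000·0.1/2.0 = 0.185000
tan δ = Δθ·L/(v·dt) = 0.416914  →  δ = 0.3950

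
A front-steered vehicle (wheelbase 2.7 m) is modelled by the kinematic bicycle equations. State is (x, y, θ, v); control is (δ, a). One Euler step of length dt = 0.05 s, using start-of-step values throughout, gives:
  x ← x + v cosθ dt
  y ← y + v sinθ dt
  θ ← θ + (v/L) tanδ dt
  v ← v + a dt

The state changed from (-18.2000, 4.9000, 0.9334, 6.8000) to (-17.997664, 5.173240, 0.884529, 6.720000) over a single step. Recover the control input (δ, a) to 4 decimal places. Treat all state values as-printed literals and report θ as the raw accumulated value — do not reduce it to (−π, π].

δ = -0.3702, a = -1.6000

a = (v'−v)/dt = (-0.080000)/0.05 = -1.6000
Δθ = θ'−θ = -0.048871;  (v·dt/L) = 6.8000·0.05/2.7 = 0.125926
tan δ = Δθ·L/(v·dt) = -0.388093  →  δ = -0.3702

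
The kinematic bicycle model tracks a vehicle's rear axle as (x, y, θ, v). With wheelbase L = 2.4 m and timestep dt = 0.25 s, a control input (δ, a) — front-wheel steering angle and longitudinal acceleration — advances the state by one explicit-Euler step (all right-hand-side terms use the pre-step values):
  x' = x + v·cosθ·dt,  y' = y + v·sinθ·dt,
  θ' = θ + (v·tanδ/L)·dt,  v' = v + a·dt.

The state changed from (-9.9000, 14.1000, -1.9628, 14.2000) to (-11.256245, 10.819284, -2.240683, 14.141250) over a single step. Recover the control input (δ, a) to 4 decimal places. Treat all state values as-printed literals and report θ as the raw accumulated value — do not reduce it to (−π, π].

a = (v'−v)/dt = (-0.058750)/0.25 = -0.2350
Δθ = θ'−θ = -0.277883;  (v·dt/L) = 14.2000·0.25/2.4 = 1.479167
tan δ = Δθ·L/(v·dt) = -0.187865  →  δ = -0.1857

δ = -0.1857, a = -0.2350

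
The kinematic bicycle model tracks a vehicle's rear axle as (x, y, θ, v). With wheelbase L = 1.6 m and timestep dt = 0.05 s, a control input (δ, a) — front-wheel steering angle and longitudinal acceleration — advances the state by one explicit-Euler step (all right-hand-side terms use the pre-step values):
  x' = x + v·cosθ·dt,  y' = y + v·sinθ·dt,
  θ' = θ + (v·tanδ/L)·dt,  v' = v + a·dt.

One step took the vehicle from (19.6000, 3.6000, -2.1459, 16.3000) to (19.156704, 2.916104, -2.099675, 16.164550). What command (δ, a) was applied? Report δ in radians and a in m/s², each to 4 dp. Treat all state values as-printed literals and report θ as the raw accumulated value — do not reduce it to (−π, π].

a = (v'−v)/dt = (-0.135450)/0.05 = -2.7090
Δθ = θ'−θ = 0.046225;  (v·dt/L) = 16.3000·0.05/1.6 = 0.509375
tan δ = Δθ·L/(v·dt) = 0.090748  →  δ = 0.0905

δ = 0.0905, a = -2.7090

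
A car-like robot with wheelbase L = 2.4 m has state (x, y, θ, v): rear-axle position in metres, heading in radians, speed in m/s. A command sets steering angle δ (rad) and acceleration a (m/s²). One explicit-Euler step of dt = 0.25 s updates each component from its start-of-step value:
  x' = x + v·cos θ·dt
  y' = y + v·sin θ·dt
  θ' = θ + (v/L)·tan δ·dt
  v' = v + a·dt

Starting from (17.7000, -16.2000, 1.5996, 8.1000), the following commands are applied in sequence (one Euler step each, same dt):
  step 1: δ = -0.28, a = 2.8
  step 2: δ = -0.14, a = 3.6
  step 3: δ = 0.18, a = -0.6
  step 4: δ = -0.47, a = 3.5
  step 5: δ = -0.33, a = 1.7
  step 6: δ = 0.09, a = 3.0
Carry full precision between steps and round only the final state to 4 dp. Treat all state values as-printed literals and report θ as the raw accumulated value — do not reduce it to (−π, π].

(23.2438, -3.9516, 0.6364, 11.6000)

after step 1 (δ=-0.28, a=2.8): (17.641681, -14.175840, 1.356976, 8.800000)
after step 2 (δ=-0.14, a=3.6): (18.108509, -12.025940, 1.227798, 9.700000)
after step 3 (δ=0.18, a=-0.6): (18.924067, -9.742195, 1.411663, 9.550000)
after step 4 (δ=-0.47, a=3.5): (19.302397, -7.384861, 0.906342, 10.425000)
after step 5 (δ=-0.33, a=1.7): (20.909487, -5.333081, 0.534382, 10.850000)
after step 6 (δ=0.09, a=3.0): (23.243820, -3.951580, 0.636376, 11.600000)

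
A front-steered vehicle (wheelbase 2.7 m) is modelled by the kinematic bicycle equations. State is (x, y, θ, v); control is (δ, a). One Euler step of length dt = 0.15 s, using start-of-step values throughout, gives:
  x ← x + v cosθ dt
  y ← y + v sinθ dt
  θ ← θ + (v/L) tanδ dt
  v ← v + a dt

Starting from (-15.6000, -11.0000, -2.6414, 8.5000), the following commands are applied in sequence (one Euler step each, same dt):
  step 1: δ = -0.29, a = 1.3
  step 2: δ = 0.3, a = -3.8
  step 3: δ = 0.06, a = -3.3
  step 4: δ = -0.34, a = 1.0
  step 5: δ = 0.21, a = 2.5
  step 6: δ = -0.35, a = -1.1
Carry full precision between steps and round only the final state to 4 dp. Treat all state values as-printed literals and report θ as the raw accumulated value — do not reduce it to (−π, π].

(-22.1556, -14.2499, -2.8290, 7.9900)

after step 1 (δ=-0.29, a=1.3): (-16.718800, -11.611483, -2.782317, 8.695000)
after step 2 (δ=0.3, a=-3.8): (-17.939776, -12.070052, -2.632891, 8.125000)
after step 3 (δ=0.06, a=-3.3): (-19.004205, -12.663637, -2.605775, 7.630000)
after step 4 (δ=-0.34, a=1.0): (-19.988304, -13.247956, -2.755720, 7.780000)
after step 5 (δ=0.21, a=2.5): (-21.069495, -13.687177, -2.663595, 8.155000)
after step 6 (δ=-0.35, a=-1.1): (-22.155641, -14.249875, -2.828973, 7.990000)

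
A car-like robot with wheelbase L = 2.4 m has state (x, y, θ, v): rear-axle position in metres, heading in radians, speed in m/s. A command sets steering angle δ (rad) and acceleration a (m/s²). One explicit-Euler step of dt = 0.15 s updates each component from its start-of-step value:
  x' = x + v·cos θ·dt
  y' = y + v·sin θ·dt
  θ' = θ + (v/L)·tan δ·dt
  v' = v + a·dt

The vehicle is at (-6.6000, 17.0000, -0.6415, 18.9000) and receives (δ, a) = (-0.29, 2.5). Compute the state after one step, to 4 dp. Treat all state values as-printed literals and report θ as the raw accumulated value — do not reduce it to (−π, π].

x' = -6.6000 + 18.9000·cos(-0.6415)·0.15 = -4.3286
y' = 17.0000 + 18.9000·sin(-0.6415)·0.15 = 15.3035
θ' = -0.6415 + (18.9000/2.4)·tan(-0.29)·0.15 = -0.9940
v' = 18.9000 + 2.5000·0.15 = 19.2750

(-4.3286, 15.3035, -0.9940, 19.2750)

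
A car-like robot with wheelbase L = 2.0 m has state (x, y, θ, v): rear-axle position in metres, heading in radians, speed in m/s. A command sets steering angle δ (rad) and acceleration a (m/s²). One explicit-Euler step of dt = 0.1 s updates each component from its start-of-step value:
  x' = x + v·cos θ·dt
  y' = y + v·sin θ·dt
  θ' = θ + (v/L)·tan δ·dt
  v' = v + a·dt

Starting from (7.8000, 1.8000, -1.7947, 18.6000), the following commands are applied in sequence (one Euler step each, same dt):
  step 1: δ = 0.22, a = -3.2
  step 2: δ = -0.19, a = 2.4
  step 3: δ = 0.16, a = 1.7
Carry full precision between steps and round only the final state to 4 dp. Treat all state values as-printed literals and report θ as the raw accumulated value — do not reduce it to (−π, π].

(7.0050, -3.6594, -1.6131, 18.6900)

after step 1 (δ=0.22, a=-3.2): (7.387010, -0.013571, -1.586734, 18.280000)
after step 2 (δ=-0.19, a=2.4): (7.357877, -1.841339, -1.762514, 18.520000)
after step 3 (δ=0.16, a=1.7): (7.004987, -3.659407, -1.613077, 18.690000)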